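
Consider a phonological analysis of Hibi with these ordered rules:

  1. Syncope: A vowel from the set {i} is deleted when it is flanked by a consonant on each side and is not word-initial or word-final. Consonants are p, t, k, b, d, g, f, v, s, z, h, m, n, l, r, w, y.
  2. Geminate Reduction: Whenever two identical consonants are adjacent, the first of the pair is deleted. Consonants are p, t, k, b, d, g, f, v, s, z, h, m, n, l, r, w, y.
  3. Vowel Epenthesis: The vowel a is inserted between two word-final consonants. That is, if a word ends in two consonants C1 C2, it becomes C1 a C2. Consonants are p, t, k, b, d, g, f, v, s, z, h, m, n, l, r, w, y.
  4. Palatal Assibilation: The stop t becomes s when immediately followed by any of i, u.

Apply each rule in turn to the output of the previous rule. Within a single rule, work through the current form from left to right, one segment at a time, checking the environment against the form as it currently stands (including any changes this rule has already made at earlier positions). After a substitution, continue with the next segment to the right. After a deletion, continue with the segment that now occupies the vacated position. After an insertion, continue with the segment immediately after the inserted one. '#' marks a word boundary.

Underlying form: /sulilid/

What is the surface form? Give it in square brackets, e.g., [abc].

[sulad]

1 Syncope: [sulilid] → [sulld]
2 Geminate Reduction: [sulld] → [suld]
3 Vowel Epenthesis: [suld] → [sulad]
4 Palatal Assibilation: no change — [sulad]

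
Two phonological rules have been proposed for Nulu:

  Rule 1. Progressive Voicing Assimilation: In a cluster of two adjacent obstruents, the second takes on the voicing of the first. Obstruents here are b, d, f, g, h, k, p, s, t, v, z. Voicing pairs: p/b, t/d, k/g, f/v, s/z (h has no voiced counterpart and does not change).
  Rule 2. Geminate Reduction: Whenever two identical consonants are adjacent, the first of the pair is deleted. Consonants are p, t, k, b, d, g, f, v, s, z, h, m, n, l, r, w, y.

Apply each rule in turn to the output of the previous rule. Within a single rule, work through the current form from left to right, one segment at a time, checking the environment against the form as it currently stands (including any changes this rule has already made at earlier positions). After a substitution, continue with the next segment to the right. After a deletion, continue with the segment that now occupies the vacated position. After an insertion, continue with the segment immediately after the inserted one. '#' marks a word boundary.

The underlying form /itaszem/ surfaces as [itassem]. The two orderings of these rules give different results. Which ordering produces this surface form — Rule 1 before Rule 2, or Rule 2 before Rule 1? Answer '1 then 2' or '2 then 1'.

2 then 1

Order 1 then 2:
  1 Progressive Voicing Assimilation: [itaszem] → [itassem]
  2 Geminate Reduction: [itassem] → [itasem]
  result: [itasem]
Order 2 then 1:
  2 Geminate Reduction: no change — [itaszem]
  1 Progressive Voicing Assimilation: [itaszem] → [itassem]
  result: [itassem]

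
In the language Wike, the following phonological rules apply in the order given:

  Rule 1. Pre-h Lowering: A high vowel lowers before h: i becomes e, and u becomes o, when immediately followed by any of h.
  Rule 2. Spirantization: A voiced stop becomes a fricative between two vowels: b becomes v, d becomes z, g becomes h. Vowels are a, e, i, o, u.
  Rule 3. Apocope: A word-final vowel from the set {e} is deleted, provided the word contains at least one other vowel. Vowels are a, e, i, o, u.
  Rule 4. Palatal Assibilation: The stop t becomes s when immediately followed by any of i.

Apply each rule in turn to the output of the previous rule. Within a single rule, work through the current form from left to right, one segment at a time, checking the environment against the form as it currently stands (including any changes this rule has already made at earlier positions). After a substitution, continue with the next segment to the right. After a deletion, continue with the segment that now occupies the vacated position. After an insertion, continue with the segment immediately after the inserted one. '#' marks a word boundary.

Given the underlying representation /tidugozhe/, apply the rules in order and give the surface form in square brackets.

Rule 1 Pre-h Lowering: no change — [tidugozhe]
Rule 2 Spirantization: [tidugozhe] → [tizuhozhe]
Rule 3 Apocope: [tizuhozhe] → [tizuhozh]
Rule 4 Palatal Assibilation: [tizuhozh] → [sizuhozh]

[sizuhozh]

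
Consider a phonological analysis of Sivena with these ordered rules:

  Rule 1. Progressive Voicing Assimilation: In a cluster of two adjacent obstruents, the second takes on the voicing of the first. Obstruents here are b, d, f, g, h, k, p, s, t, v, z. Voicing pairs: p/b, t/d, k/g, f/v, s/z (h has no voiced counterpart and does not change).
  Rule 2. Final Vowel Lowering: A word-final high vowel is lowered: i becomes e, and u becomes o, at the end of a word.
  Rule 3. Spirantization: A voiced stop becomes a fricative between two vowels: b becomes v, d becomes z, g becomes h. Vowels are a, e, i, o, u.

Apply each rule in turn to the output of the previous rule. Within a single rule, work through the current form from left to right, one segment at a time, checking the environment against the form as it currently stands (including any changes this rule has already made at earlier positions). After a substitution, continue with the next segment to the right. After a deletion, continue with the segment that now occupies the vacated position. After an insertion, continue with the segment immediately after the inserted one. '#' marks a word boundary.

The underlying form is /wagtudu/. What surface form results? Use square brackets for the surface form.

Rule 1 Progressive Voicing Assimilation: [wagtudu] → [wagdudu]
Rule 2 Final Vowel Lowering: [wagdudu] → [wagdudo]
Rule 3 Spirantization: [wagdudo] → [wagduzo]

[wagduzo]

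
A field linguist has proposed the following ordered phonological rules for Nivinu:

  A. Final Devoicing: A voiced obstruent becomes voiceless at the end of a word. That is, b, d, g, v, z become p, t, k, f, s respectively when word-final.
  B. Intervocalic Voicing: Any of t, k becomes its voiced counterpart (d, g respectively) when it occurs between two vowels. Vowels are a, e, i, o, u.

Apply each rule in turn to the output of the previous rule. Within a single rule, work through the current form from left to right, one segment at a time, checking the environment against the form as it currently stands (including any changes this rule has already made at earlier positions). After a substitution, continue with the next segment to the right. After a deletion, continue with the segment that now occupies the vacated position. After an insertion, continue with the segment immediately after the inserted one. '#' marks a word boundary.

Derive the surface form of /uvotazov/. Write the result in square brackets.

A Final Devoicing: [uvotazov] → [uvotazof]
B Intervocalic Voicing: [uvotazof] → [uvodazof]

[uvodazof]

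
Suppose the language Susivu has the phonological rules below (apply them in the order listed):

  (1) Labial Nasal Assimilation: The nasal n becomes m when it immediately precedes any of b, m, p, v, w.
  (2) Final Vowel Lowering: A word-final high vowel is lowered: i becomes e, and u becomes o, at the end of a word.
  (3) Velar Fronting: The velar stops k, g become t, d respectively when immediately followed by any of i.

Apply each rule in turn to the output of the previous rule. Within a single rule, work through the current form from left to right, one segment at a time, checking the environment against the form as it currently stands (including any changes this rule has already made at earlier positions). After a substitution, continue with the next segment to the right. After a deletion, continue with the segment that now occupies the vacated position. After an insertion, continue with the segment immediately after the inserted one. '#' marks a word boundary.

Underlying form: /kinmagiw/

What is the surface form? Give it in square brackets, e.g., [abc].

[timmadiw]

(1) Labial Nasal Assimilation: [kinmagiw] → [kimmagiw]
(2) Final Vowel Lowering: no change — [kimmagiw]
(3) Velar Fronting: [kimmagiw] → [timmadiw]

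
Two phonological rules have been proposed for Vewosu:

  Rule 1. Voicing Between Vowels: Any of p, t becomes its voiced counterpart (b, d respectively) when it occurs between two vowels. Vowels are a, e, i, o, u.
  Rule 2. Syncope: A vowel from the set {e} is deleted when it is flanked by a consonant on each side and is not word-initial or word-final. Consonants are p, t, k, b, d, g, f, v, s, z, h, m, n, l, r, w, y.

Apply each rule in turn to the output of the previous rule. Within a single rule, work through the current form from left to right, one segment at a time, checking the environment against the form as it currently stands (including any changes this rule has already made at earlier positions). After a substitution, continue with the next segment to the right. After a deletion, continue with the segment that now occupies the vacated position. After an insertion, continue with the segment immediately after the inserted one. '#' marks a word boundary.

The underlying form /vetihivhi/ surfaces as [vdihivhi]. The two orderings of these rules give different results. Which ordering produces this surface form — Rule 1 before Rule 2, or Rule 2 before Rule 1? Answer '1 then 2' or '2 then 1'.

Order 1 then 2:
  1 Voicing Between Vowels: [vetihivhi] → [vedihivhi]
  2 Syncope: [vedihivhi] → [vdihivhi]
  result: [vdihivhi]
Order 2 then 1:
  2 Syncope: [vetihivhi] → [vtihivhi]
  1 Voicing Between Vowels: no change — [vtihivhi]
  result: [vtihivhi]

1 then 2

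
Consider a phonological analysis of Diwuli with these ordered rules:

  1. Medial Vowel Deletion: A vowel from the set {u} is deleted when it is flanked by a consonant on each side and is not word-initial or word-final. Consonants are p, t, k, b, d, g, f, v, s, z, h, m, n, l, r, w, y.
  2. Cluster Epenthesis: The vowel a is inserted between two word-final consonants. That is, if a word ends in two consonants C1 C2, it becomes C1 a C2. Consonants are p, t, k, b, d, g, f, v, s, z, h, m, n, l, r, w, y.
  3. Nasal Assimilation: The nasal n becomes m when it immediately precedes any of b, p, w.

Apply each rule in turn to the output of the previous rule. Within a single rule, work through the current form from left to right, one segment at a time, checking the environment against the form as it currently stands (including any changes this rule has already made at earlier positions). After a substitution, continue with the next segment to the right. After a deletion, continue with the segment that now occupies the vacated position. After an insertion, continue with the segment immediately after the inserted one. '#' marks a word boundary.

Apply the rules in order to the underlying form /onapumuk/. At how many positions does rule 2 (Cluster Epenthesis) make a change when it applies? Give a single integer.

1

1 Medial Vowel Deletion: [onapumuk] → [onapmk]
2 Cluster Epenthesis: [onapmk] → [onapmak]
3 Nasal Assimilation: no change — [onapmak]
Rule 2 changed 1 position(s).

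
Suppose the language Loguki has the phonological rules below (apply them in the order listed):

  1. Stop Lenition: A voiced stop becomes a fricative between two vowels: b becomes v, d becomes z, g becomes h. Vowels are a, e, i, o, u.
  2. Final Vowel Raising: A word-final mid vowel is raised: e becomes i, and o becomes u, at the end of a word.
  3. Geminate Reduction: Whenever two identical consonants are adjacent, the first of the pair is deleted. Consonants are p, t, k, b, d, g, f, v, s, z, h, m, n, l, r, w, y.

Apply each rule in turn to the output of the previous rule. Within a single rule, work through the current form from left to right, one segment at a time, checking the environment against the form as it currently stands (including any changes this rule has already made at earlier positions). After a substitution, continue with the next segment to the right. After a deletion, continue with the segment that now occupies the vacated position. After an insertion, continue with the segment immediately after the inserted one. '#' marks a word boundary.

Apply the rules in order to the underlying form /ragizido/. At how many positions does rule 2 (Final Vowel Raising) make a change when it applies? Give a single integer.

1 Stop Lenition: [ragizido] → [rahizizo]
2 Final Vowel Raising: [rahizizo] → [rahizizu]
3 Geminate Reduction: no change — [rahizizu]
Rule 2 changed 1 position(s).

1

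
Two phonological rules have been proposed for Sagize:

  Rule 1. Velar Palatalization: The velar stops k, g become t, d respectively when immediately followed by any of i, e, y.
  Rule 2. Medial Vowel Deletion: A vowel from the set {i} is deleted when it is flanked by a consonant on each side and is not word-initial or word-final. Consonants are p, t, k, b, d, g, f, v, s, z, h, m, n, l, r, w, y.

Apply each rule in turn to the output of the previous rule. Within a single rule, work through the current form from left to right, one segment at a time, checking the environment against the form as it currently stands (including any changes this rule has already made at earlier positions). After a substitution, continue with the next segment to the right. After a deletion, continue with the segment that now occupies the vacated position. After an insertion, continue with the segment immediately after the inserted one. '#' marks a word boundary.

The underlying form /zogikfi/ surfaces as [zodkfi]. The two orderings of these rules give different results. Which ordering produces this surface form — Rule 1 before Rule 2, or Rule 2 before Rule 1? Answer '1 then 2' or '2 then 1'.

1 then 2

Order 1 then 2:
  1 Velar Palatalization: [zogikfi] → [zodikfi]
  2 Medial Vowel Deletion: [zodikfi] → [zodkfi]
  result: [zodkfi]
Order 2 then 1:
  2 Medial Vowel Deletion: [zogikfi] → [zogkfi]
  1 Velar Palatalization: no change — [zogkfi]
  result: [zogkfi]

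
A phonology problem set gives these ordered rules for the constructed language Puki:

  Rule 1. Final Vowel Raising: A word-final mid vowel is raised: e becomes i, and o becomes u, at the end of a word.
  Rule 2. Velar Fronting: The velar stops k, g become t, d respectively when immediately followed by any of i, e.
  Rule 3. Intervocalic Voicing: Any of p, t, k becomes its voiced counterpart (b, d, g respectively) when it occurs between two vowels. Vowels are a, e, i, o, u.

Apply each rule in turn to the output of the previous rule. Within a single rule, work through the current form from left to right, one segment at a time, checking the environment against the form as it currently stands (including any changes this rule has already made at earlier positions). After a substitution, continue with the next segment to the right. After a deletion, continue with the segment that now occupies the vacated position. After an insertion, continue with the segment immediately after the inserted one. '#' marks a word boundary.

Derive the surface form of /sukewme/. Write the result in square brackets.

[sudewmi]

Rule 1 Final Vowel Raising: [sukewme] → [sukewmi]
Rule 2 Velar Fronting: [sukewmi] → [sutewmi]
Rule 3 Intervocalic Voicing: [sutewmi] → [sudewmi]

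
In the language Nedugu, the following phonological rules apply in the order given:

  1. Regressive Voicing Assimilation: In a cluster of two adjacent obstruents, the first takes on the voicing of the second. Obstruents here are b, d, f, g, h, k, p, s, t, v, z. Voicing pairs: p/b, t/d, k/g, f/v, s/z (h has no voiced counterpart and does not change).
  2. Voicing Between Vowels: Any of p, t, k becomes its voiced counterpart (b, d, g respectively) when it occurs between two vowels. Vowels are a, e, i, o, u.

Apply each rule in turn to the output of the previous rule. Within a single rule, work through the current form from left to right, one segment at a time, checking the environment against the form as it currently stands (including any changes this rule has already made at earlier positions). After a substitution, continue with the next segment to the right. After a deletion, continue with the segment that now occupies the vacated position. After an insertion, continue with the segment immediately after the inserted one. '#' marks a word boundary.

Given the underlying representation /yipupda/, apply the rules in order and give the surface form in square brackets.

[yibubda]

1 Regressive Voicing Assimilation: [yipupda] → [yipubda]
2 Voicing Between Vowels: [yipubda] → [yibubda]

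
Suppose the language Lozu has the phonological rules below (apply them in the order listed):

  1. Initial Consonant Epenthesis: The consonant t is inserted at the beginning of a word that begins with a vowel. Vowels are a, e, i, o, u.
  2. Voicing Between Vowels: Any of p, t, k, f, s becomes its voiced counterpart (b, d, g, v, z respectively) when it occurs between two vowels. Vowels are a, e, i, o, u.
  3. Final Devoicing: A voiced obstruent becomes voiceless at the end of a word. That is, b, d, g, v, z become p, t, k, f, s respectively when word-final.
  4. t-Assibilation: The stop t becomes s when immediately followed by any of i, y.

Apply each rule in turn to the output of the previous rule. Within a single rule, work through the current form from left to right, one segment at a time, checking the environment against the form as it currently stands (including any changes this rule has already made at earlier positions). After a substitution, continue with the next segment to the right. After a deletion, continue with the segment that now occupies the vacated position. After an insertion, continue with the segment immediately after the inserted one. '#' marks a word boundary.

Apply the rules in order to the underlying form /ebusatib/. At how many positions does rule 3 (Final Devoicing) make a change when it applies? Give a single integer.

1

1 Initial Consonant Epenthesis: [ebusatib] → [tebusatib]
2 Voicing Between Vowels: [tebusatib] → [tebuzadib]
3 Final Devoicing: [tebuzadib] → [tebuzadip]
4 t-Assibilation: no change — [tebuzadip]
Rule 3 changed 1 position(s).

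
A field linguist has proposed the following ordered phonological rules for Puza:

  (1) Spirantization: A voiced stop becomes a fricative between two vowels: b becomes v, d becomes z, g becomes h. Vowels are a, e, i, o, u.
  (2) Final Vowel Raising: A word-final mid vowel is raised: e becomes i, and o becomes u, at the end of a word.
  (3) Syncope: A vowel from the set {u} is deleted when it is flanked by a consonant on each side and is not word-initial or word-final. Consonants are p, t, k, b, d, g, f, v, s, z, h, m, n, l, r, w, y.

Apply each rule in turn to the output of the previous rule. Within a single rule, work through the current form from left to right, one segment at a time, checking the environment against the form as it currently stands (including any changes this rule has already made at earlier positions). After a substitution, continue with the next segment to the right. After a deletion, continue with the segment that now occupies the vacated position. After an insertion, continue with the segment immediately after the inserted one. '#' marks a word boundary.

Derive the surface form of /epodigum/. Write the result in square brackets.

(1) Spirantization: [epodigum] → [epozihum]
(2) Final Vowel Raising: no change — [epozihum]
(3) Syncope: [epozihum] → [epozihm]

[epozihm]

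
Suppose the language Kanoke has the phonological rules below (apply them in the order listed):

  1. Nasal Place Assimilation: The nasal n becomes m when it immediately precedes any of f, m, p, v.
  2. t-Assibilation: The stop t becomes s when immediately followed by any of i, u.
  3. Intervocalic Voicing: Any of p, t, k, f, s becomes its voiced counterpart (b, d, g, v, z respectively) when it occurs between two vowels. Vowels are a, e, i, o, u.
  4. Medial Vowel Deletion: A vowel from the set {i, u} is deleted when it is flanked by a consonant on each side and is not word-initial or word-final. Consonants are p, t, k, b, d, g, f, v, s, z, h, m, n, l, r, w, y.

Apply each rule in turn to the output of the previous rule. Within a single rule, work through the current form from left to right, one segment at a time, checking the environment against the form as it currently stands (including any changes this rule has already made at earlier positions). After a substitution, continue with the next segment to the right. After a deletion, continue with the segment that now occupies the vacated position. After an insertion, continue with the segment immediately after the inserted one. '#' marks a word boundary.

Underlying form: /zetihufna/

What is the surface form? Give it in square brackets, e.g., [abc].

1 Nasal Place Assimilation: no change — [zetihufna]
2 t-Assibilation: [zetihufna] → [zesihufna]
3 Intervocalic Voicing: [zesihufna] → [zezihufna]
4 Medial Vowel Deletion: [zezihufna] → [zezhfna]

[zezhfna]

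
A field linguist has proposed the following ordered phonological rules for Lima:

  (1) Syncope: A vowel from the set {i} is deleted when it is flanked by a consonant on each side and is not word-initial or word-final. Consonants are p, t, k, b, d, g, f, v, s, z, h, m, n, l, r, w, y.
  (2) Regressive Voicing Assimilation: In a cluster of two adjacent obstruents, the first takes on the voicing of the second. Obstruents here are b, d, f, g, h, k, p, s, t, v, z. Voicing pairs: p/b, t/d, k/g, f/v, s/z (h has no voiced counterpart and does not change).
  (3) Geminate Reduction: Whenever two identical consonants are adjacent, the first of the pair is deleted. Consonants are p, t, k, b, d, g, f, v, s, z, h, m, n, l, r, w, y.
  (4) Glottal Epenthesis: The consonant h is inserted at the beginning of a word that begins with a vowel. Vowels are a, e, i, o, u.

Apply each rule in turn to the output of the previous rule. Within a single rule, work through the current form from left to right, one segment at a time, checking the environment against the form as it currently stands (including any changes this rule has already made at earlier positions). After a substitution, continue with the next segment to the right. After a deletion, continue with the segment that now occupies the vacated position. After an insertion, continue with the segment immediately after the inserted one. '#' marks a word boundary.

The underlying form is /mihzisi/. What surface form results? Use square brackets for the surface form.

[mhsi]

(1) Syncope: [mihzisi] → [mhzsi]
(2) Regressive Voicing Assimilation: [mhzsi] → [mhssi]
(3) Geminate Reduction: [mhssi] → [mhsi]
(4) Glottal Epenthesis: no change — [mhsi]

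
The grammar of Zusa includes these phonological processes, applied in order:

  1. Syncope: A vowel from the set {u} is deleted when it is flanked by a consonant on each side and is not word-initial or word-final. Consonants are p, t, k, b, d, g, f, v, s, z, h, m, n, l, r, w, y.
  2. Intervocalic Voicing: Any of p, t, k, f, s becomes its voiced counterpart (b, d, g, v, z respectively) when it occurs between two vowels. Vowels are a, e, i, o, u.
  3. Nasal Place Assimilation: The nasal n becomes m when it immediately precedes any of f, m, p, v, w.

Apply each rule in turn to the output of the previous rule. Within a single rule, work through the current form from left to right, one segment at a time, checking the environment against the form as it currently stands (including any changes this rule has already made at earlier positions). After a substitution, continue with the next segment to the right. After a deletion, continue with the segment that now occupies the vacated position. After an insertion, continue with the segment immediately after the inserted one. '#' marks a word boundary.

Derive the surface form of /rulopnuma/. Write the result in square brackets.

[rlopmma]

1 Syncope: [rulopnuma] → [rlopnma]
2 Intervocalic Voicing: no change — [rlopnma]
3 Nasal Place Assimilation: [rlopnma] → [rlopmma]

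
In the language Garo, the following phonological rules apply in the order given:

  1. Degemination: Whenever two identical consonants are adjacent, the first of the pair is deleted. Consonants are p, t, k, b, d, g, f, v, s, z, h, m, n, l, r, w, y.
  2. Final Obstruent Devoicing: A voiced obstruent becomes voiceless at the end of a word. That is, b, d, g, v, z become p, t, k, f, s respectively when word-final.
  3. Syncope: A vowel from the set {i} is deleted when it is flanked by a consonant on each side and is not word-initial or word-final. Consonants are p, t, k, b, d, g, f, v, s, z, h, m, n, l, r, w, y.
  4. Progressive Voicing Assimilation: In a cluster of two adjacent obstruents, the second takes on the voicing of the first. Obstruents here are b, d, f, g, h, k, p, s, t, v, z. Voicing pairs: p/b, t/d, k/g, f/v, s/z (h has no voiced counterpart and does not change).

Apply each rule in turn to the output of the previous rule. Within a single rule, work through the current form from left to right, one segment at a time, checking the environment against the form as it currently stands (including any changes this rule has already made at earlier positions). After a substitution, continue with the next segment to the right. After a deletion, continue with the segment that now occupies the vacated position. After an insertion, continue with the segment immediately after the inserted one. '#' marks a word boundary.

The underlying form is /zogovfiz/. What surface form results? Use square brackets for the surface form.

1 Degemination: no change — [zogovfiz]
2 Final Obstruent Devoicing: [zogovfiz] → [zogovfis]
3 Syncope: [zogovfis] → [zogovfs]
4 Progressive Voicing Assimilation: [zogovfs] → [zogovvz]

[zogovvz]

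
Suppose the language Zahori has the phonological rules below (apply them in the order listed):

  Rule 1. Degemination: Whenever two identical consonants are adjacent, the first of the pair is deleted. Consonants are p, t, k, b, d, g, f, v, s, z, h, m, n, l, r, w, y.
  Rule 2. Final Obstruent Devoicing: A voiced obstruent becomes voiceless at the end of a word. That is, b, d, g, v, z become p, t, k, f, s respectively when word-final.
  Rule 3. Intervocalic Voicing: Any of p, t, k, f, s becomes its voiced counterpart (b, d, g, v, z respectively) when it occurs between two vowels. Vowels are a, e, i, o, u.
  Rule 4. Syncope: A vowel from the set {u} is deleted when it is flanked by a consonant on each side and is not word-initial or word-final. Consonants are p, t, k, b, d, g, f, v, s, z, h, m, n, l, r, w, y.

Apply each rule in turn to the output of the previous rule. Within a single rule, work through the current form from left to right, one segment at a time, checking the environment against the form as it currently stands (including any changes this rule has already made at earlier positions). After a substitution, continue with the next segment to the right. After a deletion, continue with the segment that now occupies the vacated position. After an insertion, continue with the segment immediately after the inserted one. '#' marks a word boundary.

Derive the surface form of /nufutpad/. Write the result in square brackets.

[nvtpat]

Rule 1 Degemination: no change — [nufutpad]
Rule 2 Final Obstruent Devoicing: [nufutpad] → [nufutpat]
Rule 3 Intervocalic Voicing: [nufutpat] → [nuvutpat]
Rule 4 Syncope: [nuvutpat] → [nvtpat]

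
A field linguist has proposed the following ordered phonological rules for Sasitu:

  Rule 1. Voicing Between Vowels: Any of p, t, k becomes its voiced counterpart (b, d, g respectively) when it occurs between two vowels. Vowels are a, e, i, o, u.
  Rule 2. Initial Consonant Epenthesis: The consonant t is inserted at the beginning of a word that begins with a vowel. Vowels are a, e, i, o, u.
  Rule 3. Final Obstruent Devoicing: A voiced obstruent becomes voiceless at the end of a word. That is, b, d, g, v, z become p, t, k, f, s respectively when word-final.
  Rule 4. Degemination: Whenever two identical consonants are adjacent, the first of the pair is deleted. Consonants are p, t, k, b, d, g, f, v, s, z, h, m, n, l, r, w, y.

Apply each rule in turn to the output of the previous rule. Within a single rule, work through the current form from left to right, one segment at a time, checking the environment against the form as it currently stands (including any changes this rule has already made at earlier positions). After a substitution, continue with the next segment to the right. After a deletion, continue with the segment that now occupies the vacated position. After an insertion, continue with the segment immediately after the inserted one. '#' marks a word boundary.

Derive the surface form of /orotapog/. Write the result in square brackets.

[torodabok]

Rule 1 Voicing Between Vowels: [orotapog] → [orodabog]
Rule 2 Initial Consonant Epenthesis: [orodabog] → [torodabog]
Rule 3 Final Obstruent Devoicing: [torodabog] → [torodabok]
Rule 4 Degemination: no change — [torodabok]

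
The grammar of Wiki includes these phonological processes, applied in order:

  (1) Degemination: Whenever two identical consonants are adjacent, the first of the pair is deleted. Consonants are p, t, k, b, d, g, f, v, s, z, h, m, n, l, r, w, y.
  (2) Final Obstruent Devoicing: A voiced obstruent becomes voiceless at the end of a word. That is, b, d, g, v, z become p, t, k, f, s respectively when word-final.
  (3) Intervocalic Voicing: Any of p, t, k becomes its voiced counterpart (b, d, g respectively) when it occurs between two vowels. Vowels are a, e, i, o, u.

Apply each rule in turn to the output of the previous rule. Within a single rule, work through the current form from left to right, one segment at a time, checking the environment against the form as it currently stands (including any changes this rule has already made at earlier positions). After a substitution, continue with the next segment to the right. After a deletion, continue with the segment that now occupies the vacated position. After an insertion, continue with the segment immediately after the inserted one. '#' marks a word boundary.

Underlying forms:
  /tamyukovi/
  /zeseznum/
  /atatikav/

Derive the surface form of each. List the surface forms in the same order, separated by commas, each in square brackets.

[tamyugovi], [zeseznum], [adadigaf]

/tamyukovi/:
  (1) Degemination: no change — [tamyukovi]
  (2) Final Obstruent Devoicing: no change — [tamyukovi]
  (3) Intervocalic Voicing: [tamyukovi] → [tamyugovi]
/zeseznum/:
  (1) Degemination: no change — [zeseznum]
  (2) Final Obstruent Devoicing: no change — [zeseznum]
  (3) Intervocalic Voicing: no change — [zeseznum]
/atatikav/:
  (1) Degemination: no change — [atatikav]
  (2) Final Obstruent Devoicing: [atatikav] → [atatikaf]
  (3) Intervocalic Voicing: [atatikaf] → [adadigaf]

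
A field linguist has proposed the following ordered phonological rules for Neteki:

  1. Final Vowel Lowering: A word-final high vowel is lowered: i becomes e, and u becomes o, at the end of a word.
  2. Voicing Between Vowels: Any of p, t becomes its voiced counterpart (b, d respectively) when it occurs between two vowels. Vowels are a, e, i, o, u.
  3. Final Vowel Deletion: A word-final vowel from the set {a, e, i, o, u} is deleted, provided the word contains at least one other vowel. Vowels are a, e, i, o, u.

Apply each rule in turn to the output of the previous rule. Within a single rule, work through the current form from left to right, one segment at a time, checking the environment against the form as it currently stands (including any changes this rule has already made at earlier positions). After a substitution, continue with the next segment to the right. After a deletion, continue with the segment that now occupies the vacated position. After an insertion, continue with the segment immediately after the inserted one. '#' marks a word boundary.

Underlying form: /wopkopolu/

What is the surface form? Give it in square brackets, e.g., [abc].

1 Final Vowel Lowering: [wopkopolu] → [wopkopolo]
2 Voicing Between Vowels: [wopkopolo] → [wopkobolo]
3 Final Vowel Deletion: [wopkobolo] → [wopkobol]

[wopkobol]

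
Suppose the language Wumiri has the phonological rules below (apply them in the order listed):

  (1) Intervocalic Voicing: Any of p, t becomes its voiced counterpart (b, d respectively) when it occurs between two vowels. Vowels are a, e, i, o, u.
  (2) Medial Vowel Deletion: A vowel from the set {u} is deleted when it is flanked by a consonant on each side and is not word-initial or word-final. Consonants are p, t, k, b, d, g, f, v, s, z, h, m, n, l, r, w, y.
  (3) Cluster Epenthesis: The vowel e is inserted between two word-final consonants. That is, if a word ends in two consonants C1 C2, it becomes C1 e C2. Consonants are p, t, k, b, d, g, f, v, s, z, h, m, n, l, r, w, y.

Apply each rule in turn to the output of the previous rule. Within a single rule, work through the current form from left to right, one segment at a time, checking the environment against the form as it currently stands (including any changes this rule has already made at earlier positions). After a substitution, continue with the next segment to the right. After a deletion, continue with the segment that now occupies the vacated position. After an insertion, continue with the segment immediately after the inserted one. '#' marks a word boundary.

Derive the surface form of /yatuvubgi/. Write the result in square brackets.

[yadvbgi]

(1) Intervocalic Voicing: [yatuvubgi] → [yaduvubgi]
(2) Medial Vowel Deletion: [yaduvubgi] → [yadvbgi]
(3) Cluster Epenthesis: no change — [yadvbgi]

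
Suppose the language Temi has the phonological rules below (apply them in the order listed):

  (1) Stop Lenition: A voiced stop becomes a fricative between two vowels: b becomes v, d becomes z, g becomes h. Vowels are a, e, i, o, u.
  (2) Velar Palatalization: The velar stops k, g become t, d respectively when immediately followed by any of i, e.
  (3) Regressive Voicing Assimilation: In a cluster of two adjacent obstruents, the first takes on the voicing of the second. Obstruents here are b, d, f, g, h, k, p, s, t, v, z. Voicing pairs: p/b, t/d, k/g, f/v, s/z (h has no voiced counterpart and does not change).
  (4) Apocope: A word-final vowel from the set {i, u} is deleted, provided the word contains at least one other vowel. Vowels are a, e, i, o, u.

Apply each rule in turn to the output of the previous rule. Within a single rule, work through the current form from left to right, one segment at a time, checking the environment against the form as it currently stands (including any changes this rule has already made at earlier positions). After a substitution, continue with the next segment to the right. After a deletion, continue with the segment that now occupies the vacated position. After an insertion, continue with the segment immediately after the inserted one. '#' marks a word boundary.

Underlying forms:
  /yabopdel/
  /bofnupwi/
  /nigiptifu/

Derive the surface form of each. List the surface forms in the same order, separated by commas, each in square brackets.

[yavobdel], [bofnupw], [nihiptif]

/yabopdel/:
  (1) Stop Lenition: [yabopdel] → [yavopdel]
  (2) Velar Palatalization: no change — [yavopdel]
  (3) Regressive Voicing Assimilation: [yavopdel] → [yavobdel]
  (4) Apocope: no change — [yavobdel]
/bofnupwi/:
  (1) Stop Lenition: no change — [bofnupwi]
  (2) Velar Palatalization: no change — [bofnupwi]
  (3) Regressive Voicing Assimilation: no change — [bofnupwi]
  (4) Apocope: [bofnupwi] → [bofnupw]
/nigiptifu/:
  (1) Stop Lenition: [nigiptifu] → [nihiptifu]
  (2) Velar Palatalization: no change — [nihiptifu]
  (3) Regressive Voicing Assimilation: no change — [nihiptifu]
  (4) Apocope: [nihiptifu] → [nihiptif]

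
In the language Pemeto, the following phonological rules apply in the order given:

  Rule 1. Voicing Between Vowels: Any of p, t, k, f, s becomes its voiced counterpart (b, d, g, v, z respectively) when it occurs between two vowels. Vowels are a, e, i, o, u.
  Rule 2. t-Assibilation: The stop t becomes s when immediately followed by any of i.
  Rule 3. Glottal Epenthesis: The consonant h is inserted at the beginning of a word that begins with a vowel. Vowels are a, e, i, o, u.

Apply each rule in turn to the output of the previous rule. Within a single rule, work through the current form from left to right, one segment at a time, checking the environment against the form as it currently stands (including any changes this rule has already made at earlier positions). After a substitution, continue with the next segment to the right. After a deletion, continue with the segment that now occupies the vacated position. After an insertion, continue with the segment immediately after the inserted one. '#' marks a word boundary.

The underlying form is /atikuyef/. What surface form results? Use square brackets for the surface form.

Rule 1 Voicing Between Vowels: [atikuyef] → [adiguyef]
Rule 2 t-Assibilation: no change — [adiguyef]
Rule 3 Glottal Epenthesis: [adiguyef] → [hadiguyef]

[hadiguyef]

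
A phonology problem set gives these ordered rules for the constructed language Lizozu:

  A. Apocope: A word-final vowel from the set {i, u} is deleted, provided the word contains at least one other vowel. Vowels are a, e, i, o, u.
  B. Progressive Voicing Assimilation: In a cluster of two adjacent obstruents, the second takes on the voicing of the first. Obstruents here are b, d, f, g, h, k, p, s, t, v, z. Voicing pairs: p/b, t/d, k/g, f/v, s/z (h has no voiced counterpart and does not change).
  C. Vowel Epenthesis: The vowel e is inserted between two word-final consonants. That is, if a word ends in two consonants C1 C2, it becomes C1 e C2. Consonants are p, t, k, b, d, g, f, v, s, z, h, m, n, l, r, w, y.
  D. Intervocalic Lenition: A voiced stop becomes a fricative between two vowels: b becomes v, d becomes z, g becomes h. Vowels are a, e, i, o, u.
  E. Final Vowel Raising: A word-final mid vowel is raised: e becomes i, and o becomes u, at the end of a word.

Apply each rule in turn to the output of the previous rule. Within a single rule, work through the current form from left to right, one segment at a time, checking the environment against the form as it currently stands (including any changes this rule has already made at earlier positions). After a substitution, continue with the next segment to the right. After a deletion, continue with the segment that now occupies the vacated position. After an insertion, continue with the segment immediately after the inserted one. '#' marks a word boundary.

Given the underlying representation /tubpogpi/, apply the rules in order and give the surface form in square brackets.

A Apocope: [tubpogpi] → [tubpogp]
B Progressive Voicing Assimilation: [tubpogp] → [tubbogb]
C Vowel Epenthesis: [tubbogb] → [tubbogeb]
D Intervocalic Lenition: [tubbogeb] → [tubboheb]
E Final Vowel Raising: no change — [tubboheb]

[tubboheb]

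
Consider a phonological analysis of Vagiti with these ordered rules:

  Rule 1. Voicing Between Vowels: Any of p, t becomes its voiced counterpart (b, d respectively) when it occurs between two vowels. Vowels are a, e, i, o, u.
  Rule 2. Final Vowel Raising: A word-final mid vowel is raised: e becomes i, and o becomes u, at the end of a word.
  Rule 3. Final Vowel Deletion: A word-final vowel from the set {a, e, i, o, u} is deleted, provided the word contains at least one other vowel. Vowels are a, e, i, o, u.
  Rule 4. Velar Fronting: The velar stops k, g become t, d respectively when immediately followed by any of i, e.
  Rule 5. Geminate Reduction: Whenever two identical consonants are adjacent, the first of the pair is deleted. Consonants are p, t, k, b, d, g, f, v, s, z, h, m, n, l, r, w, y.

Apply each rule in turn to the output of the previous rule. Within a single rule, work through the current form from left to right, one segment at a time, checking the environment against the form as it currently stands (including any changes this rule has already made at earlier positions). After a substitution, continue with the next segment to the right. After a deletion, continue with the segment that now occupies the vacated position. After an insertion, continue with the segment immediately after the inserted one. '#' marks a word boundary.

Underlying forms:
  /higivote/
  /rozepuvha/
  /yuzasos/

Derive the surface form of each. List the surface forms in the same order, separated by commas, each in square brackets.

/higivote/:
  Rule 1 Voicing Between Vowels: [higivote] → [higivode]
  Rule 2 Final Vowel Raising: [higivode] → [higivodi]
  Rule 3 Final Vowel Deletion: [higivodi] → [higivod]
  Rule 4 Velar Fronting: [higivod] → [hidivod]
  Rule 5 Geminate Reduction: no change — [hidivod]
/rozepuvha/:
  Rule 1 Voicing Between Vowels: [rozepuvha] → [rozebuvha]
  Rule 2 Final Vowel Raising: no change — [rozebuvha]
  Rule 3 Final Vowel Deletion: [rozebuvha] → [rozebuvh]
  Rule 4 Velar Fronting: no change — [rozebuvh]
  Rule 5 Geminate Reduction: no change — [rozebuvh]
/yuzasos/:
  Rule 1 Voicing Between Vowels: no change — [yuzasos]
  Rule 2 Final Vowel Raising: no change — [yuzasos]
  Rule 3 Final Vowel Deletion: no change — [yuzasos]
  Rule 4 Velar Fronting: no change — [yuzasos]
  Rule 5 Geminate Reduction: no change — [yuzasos]

[hidivod], [rozebuvh], [yuzasos]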